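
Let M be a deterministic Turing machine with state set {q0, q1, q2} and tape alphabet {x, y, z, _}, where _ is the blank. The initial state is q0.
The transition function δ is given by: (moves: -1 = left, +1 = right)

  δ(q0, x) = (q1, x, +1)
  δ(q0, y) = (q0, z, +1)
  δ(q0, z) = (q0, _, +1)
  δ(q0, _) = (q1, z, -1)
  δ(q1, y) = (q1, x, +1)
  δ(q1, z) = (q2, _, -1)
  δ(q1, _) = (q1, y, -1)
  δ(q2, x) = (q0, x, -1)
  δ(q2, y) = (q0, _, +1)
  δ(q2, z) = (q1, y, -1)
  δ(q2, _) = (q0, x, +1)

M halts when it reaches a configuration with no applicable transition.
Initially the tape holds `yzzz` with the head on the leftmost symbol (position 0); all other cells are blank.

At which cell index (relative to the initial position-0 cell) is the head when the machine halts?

q0 | _[y]zzz_   read y → write z, move +1, go to q0
q0 | _z[z]zz_   read z → write _, move +1, go to q0
q0 | _z_[z]z_   read z → write _, move +1, go to q0
q0 | _z__[z]_   read z → write _, move +1, go to q0
q0 | _z___[_]   read _ → write z, move -1, go to q1
q1 | _z__[_]z   read _ → write y, move -1, go to q1
q1 | _z_[_]yz   read _ → write y, move -1, go to q1
q1 | _z[_]yyz   read _ → write y, move -1, go to q1
q1 | _[z]yyyz   read z → write _, move -1, go to q2
q2 | [_]_yyyz   read _ → write x, move +1, go to q0
q0 | x[_]yyyz   read _ → write z, move -1, go to q1
q1 | [x]zyyyz
At halt the head is at cell -1.

-1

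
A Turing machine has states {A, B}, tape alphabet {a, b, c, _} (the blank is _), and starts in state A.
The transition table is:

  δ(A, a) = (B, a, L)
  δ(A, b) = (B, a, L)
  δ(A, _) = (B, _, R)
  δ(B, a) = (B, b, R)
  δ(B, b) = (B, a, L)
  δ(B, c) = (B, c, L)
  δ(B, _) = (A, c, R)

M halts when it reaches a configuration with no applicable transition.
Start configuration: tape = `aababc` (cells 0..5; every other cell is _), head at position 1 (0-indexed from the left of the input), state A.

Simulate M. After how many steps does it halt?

state=A head=1 tape=__a[a]babc   (A,a)→(B,a,L)
state=B head=0 tape=__[a]ababc   (B,a)→(B,b,R)
state=B head=1 tape=__b[a]babc   (B,a)→(B,b,R)
state=B head=2 tape=__bb[b]abc   (B,b)→(B,a,L)
state=B head=1 tape=__b[b]aabc   (B,b)→(B,a,L)
state=B head=0 tape=__[b]aaabc   (B,b)→(B,a,L)
state=B head=-1 tape=_[_]aaaabc   (B,_)→(A,c,R)
state=A head=0 tape=_c[a]aaabc   (A,a)→(B,a,L)
state=B head=-1 tape=_[c]aaaabc   (B,c)→(B,c,L)
state=B head=-2 tape=[_]caaaabc   (B,_)→(A,c,R)
state=A head=-1 tape=c[c]aaaabc
M halts after 10 transitions.

10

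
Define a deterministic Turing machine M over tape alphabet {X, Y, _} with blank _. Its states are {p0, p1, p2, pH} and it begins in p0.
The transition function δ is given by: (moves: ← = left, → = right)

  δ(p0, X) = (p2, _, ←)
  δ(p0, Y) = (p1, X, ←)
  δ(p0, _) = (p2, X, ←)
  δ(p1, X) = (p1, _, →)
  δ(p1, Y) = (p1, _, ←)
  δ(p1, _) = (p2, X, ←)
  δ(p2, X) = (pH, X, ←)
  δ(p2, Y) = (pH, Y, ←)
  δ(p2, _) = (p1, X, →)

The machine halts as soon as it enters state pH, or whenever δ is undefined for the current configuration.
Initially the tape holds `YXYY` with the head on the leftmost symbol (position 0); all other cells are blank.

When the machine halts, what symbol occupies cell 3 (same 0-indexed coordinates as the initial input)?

state=p0 head=0 tape=__[Y]XYY   (p0,Y)→(p1,X,←)
state=p1 head=-1 tape=_[_]XXYY   (p1,_)→(p2,X,←)
state=p2 head=-2 tape=[_]XXXYY   (p2,_)→(p1,X,→)
state=p1 head=-1 tape=X[X]XXYY   (p1,X)→(p1,_,→)
state=p1 head=0 tape=X_[X]XYY   (p1,X)→(p1,_,→)
state=p1 head=1 tape=X__[X]YY   (p1,X)→(p1,_,→)
state=p1 head=2 tape=X___[Y]Y   (p1,Y)→(p1,_,←)
state=p1 head=1 tape=X__[_]_Y   (p1,_)→(p2,X,←)
state=p2 head=0 tape=X_[_]X_Y   (p2,_)→(p1,X,→)
state=p1 head=1 tape=X_X[X]_Y   (p1,X)→(p1,_,→)
state=p1 head=2 tape=X_X_[_]Y   (p1,_)→(p2,X,←)
state=p2 head=1 tape=X_X[_]XY   (p2,_)→(p1,X,→)
state=p1 head=2 tape=X_XX[X]Y   (p1,X)→(p1,_,→)
state=p1 head=3 tape=X_XX_[Y]   (p1,Y)→(p1,_,←)
state=p1 head=2 tape=X_XX[_]_   (p1,_)→(p2,X,←)
state=p2 head=1 tape=X_X[X]X_   (p2,X)→(pH,X,←)
state=pH head=0 tape=X_[X]XX_
Cell 3 holds _ when M halts.

_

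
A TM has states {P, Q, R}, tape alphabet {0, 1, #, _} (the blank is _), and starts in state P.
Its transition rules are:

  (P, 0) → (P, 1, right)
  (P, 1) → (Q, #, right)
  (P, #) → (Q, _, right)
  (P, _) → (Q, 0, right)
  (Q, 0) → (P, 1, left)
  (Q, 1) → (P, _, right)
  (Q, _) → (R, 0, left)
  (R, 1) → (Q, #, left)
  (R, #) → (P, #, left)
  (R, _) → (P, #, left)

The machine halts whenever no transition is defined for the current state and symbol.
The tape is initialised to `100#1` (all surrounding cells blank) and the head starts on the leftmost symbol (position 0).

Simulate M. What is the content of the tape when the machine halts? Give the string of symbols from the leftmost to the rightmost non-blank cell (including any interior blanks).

1__00

P | [1]00#1__   read 1 → write #, move right, go to Q
Q | #[0]0#1__   read 0 → write 1, move left, go to P
P | [#]10#1__   read # → write _, move right, go to Q
Q | _[1]0#1__   read 1 → write _, move right, go to P
P | __[0]#1__   read 0 → write 1, move right, go to P
P | __1[#]1__   read # → write _, move right, go to Q
Q | __1_[1]__   read 1 → write _, move right, go to P
P | __1__[_]_   read _ → write 0, move right, go to Q
Q | __1__0[_]   read _ → write 0, move left, go to R
R | __1__[0]0
The non-blank tape span at halt is 1__00.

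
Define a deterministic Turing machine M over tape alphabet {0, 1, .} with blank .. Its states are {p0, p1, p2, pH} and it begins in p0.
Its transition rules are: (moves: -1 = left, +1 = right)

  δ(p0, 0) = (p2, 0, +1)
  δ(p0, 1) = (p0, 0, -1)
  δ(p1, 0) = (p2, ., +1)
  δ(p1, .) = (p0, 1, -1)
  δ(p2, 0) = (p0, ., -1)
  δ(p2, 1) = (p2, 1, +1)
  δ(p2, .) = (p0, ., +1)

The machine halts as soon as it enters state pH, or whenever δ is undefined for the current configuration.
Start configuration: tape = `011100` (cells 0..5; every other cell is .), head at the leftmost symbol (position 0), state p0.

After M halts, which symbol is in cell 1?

.

p0 | [0]11100   read 0 → write 0, move +1, go to p2
p2 | 0[1]1100   read 1 → write 1, move +1, go to p2
p2 | 01[1]100   read 1 → write 1, move +1, go to p2
p2 | 011[1]00   read 1 → write 1, move +1, go to p2
p2 | 0111[0]0   read 0 → write ., move -1, go to p0
p0 | 011[1].0   read 1 → write 0, move -1, go to p0
p0 | 01[1]0.0   read 1 → write 0, move -1, go to p0
p0 | 0[1]00.0   read 1 → write 0, move -1, go to p0
p0 | [0]000.0   read 0 → write 0, move +1, go to p2
p2 | 0[0]00.0   read 0 → write ., move -1, go to p0
p0 | [0].00.0   read 0 → write 0, move +1, go to p2
p2 | 0[.]00.0   read . → write ., move +1, go to p0
p0 | 0.[0]0.0   read 0 → write 0, move +1, go to p2
p2 | 0.0[0].0   read 0 → write ., move -1, go to p0
p0 | 0.[0]..0   read 0 → write 0, move +1, go to p2
p2 | 0.0[.].0   read . → write ., move +1, go to p0
p0 | 0.0.[.]0
Cell 1 holds . when M halts.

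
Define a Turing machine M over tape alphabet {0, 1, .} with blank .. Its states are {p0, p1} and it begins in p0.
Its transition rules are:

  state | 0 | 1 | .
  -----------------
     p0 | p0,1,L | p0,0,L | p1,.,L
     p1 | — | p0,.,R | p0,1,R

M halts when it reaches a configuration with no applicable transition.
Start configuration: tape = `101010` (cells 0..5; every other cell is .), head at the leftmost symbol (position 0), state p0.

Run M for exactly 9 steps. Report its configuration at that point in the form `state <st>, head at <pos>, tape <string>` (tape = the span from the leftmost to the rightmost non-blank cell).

p0 | ..[1]01010   read 1 → write 0, move L, go to p0
p0 | .[.]001010   read . → write ., move L, go to p1
p1 | [.].001010   read . → write 1, move R, go to p0
p0 | 1[.]001010   read . → write ., move L, go to p1
p1 | [1].001010   read 1 → write ., move R, go to p0
p0 | .[.]001010   read . → write ., move L, go to p1
p1 | [.].001010   read . → write 1, move R, go to p0
p0 | 1[.]001010   read . → write ., move L, go to p1
p1 | [1].001010   read 1 → write ., move R, go to p0
p0 | .[.]001010
After 9 steps: state p0, head at -1, tape 001010.

state p0, head at -1, tape 001010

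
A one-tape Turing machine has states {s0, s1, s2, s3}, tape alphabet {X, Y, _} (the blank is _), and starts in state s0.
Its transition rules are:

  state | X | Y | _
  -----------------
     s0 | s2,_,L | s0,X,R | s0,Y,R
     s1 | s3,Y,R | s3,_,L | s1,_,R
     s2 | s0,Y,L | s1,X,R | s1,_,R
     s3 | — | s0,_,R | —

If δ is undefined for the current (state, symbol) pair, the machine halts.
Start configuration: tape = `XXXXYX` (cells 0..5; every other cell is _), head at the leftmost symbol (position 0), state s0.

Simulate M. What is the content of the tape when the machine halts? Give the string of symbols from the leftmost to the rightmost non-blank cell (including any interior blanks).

YXXYX

state=s0 head=0 tape=_[X]XXXYX   (s0,X)→(s2,_,L)
state=s2 head=-1 tape=[_]_XXXYX   (s2,_)→(s1,_,R)
state=s1 head=0 tape=_[_]XXXYX   (s1,_)→(s1,_,R)
state=s1 head=1 tape=__[X]XXYX   (s1,X)→(s3,Y,R)
state=s3 head=2 tape=__Y[X]XYX
The non-blank tape span at halt is YXXYX.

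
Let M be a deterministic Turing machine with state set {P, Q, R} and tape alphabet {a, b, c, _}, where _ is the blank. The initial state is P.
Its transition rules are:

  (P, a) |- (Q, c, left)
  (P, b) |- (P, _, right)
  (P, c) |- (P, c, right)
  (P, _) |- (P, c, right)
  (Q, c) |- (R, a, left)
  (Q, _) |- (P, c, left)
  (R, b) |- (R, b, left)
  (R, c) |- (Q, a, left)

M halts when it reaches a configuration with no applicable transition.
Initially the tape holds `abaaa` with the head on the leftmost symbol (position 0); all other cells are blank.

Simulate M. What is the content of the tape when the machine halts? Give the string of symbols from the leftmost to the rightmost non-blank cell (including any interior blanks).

P | ___[a]baaa   read a → write c, move left, go to Q
Q | __[_]cbaaa   read _ → write c, move left, go to P
P | _[_]ccbaaa   read _ → write c, move right, go to P
P | _c[c]cbaaa   read c → write c, move right, go to P
P | _cc[c]baaa   read c → write c, move right, go to P
P | _ccc[b]aaa   read b → write _, move right, go to P
P | _ccc_[a]aa   read a → write c, move left, go to Q
Q | _ccc[_]caa   read _ → write c, move left, go to P
P | _cc[c]ccaa   read c → write c, move right, go to P
P | _ccc[c]caa   read c → write c, move right, go to P
P | _cccc[c]aa   read c → write c, move right, go to P
P | _ccccc[a]a   read a → write c, move left, go to Q
Q | _cccc[c]ca   read c → write a, move left, go to R
R | _ccc[c]aca   read c → write a, move left, go to Q
Q | _cc[c]aaca   read c → write a, move left, go to R
R | _c[c]aaaca   read c → write a, move left, go to Q
Q | _[c]aaaaca   read c → write a, move left, go to R
R | [_]aaaaaca
The non-blank tape span at halt is aaaaaca.

aaaaaca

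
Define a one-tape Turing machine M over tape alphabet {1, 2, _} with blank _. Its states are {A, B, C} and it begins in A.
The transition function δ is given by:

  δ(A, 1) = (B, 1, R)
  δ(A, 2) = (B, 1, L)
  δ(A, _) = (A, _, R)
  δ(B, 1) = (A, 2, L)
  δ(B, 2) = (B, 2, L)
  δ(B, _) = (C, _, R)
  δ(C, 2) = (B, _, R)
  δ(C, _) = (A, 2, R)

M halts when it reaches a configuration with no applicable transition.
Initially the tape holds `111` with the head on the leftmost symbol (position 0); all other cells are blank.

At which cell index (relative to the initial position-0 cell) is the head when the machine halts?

0

A | _[1]11   read 1 → write 1, move R, go to B
B | _1[1]1   read 1 → write 2, move L, go to A
A | _[1]21   read 1 → write 1, move R, go to B
B | _1[2]1   read 2 → write 2, move L, go to B
B | _[1]21   read 1 → write 2, move L, go to A
A | [_]221   read _ → write _, move R, go to A
A | _[2]21   read 2 → write 1, move L, go to B
B | [_]121   read _ → write _, move R, go to C
C | _[1]21
At halt the head is at cell 0.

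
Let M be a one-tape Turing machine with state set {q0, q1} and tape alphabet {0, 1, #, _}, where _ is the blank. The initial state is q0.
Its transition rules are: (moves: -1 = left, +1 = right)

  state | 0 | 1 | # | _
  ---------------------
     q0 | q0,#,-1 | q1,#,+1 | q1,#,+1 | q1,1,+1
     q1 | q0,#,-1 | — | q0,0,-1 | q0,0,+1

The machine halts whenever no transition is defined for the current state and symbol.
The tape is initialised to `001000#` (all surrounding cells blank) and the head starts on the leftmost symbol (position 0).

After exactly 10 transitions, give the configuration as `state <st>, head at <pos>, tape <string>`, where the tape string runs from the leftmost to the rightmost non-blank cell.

state q1, head at 0, tape ##01000#

state=q0 head=0 tape=_[0]01000#   (q0,0)→(q0,#,-1)
state=q0 head=-1 tape=[_]#01000#   (q0,_)→(q1,1,+1)
state=q1 head=0 tape=1[#]01000#   (q1,#)→(q0,0,-1)
state=q0 head=-1 tape=[1]001000#   (q0,1)→(q1,#,+1)
state=q1 head=0 tape=#[0]01000#   (q1,0)→(q0,#,-1)
state=q0 head=-1 tape=[#]#01000#   (q0,#)→(q1,#,+1)
state=q1 head=0 tape=#[#]01000#   (q1,#)→(q0,0,-1)
state=q0 head=-1 tape=[#]001000#   (q0,#)→(q1,#,+1)
state=q1 head=0 tape=#[0]01000#   (q1,0)→(q0,#,-1)
state=q0 head=-1 tape=[#]#01000#   (q0,#)→(q1,#,+1)
state=q1 head=0 tape=#[#]01000#
After 10 steps: state q1, head at 0, tape ##01000#.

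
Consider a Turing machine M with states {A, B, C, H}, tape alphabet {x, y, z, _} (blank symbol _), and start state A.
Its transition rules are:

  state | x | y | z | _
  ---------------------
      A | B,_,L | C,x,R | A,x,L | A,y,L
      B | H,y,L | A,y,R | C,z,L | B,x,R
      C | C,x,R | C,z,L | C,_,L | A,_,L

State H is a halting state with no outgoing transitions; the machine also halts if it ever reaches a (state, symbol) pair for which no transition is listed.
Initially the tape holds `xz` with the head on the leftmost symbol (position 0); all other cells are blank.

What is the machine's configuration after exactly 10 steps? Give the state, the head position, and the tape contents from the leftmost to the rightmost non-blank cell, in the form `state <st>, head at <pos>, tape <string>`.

state H, head at -2, tape y

state=A head=0 tape=__[x]z   (A,x)→(B,_,L)
state=B head=-1 tape=_[_]_z   (B,_)→(B,x,R)
state=B head=0 tape=_x[_]z   (B,_)→(B,x,R)
state=B head=1 tape=_xx[z]   (B,z)→(C,z,L)
state=C head=0 tape=_x[x]z   (C,x)→(C,x,R)
state=C head=1 tape=_xx[z]   (C,z)→(C,_,L)
state=C head=0 tape=_x[x]_   (C,x)→(C,x,R)
state=C head=1 tape=_xx[_]   (C,_)→(A,_,L)
state=A head=0 tape=_x[x]_   (A,x)→(B,_,L)
state=B head=-1 tape=_[x]__   (B,x)→(H,y,L)
state=H head=-2 tape=[_]y__
After 10 steps: state H, head at -2, tape y.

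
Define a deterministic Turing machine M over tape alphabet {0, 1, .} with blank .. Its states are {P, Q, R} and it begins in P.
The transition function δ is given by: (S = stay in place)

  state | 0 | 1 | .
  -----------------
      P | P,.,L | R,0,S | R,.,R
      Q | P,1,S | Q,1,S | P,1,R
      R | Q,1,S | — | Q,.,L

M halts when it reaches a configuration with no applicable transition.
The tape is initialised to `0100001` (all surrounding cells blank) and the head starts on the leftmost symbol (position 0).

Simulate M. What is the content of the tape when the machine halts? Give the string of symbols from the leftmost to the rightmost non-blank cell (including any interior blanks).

P | .[0]100001   read 0 → write ., move L, go to P
P | [.].100001   read . → write ., move R, go to R
R | .[.]100001   read . → write ., move L, go to Q
Q | [.].100001   read . → write 1, move R, go to P
P | 1[.]100001   read . → write ., move R, go to R
R | 1.[1]00001
The non-blank tape span at halt is 1.100001.

1.100001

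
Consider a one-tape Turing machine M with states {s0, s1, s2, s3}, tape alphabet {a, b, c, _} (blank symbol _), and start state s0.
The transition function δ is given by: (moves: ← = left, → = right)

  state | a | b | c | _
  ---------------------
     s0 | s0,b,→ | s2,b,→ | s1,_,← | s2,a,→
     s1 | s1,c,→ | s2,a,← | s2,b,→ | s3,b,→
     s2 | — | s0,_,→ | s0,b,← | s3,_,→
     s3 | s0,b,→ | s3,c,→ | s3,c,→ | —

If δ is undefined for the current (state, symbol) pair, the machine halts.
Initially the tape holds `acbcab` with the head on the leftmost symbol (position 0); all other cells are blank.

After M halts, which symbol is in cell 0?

b

state=s0 head=0 tape=_[a]cbcab   (s0,a)→(s0,b,→)
state=s0 head=1 tape=_b[c]bcab   (s0,c)→(s1,_,←)
state=s1 head=0 tape=_[b]_bcab   (s1,b)→(s2,a,←)
state=s2 head=-1 tape=[_]a_bcab   (s2,_)→(s3,_,→)
state=s3 head=0 tape=_[a]_bcab   (s3,a)→(s0,b,→)
state=s0 head=1 tape=_b[_]bcab   (s0,_)→(s2,a,→)
state=s2 head=2 tape=_ba[b]cab   (s2,b)→(s0,_,→)
state=s0 head=3 tape=_ba_[c]ab   (s0,c)→(s1,_,←)
state=s1 head=2 tape=_ba[_]_ab   (s1,_)→(s3,b,→)
state=s3 head=3 tape=_bab[_]ab
Cell 0 holds b when M halts.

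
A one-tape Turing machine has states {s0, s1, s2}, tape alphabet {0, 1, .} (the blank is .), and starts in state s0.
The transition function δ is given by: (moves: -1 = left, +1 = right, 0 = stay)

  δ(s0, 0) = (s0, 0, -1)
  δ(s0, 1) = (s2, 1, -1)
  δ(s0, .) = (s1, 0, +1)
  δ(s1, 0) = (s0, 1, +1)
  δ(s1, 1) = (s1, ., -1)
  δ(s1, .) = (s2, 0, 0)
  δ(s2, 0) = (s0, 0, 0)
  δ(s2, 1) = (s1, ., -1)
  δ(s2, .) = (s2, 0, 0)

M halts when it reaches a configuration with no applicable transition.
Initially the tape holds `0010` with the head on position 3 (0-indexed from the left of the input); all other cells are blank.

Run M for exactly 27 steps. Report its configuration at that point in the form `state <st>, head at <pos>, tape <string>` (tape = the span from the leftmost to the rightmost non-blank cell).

state s0, head at 2, tape 1111.0

s0 | ..001[0]   read 0 → write 0, move -1, go to s0
s0 | ..00[1]0   read 1 → write 1, move -1, go to s2
s2 | ..0[0]10   read 0 → write 0, move 0, go to s0
s0 | ..0[0]10   read 0 → write 0, move -1, go to s0
s0 | ..[0]010   read 0 → write 0, move -1, go to s0
s0 | .[.]0010   read . → write 0, move +1, go to s1
s1 | .0[0]010   read 0 → write 1, move +1, go to s0
s0 | .01[0]10   read 0 → write 0, move -1, go to s0
s0 | .0[1]010   read 1 → write 1, move -1, go to s2
s2 | .[0]1010   read 0 → write 0, move 0, go to s0
s0 | .[0]1010   read 0 → write 0, move -1, go to s0
s0 | [.]01010   read . → write 0, move +1, go to s1
s1 | 0[0]1010   read 0 → write 1, move +1, go to s0
s0 | 01[1]010   read 1 → write 1, move -1, go to s2
s2 | 0[1]1010   read 1 → write ., move -1, go to s1
s1 | [0].1010   read 0 → write 1, move +1, go to s0
s0 | 1[.]1010   read . → write 0, move +1, go to s1
s1 | 10[1]010   read 1 → write ., move -1, go to s1
s1 | 1[0].010   read 0 → write 1, move +1, go to s0
s0 | 11[.]010   read . → write 0, move +1, go to s1
s1 | 110[0]10   read 0 → write 1, move +1, go to s0
s0 | 1101[1]0   read 1 → write 1, move -1, go to s2
s2 | 110[1]10   read 1 → write ., move -1, go to s1
s1 | 11[0].10   read 0 → write 1, move +1, go to s0
s0 | 111[.]10   read . → write 0, move +1, go to s1
s1 | 1110[1]0   read 1 → write ., move -1, go to s1
s1 | 111[0].0   read 0 → write 1, move +1, go to s0
s0 | 1111[.]0
After 27 steps: state s0, head at 2, tape 1111.0.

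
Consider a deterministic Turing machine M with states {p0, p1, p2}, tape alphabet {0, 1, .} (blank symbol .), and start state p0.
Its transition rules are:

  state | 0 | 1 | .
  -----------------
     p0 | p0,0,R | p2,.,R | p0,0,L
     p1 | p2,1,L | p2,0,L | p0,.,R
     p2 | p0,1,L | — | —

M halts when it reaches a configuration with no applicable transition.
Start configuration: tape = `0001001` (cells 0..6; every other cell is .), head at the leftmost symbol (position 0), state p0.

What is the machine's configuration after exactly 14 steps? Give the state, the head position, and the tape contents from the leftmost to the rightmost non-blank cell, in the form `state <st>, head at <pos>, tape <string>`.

p0 | [0]001001   read 0 → write 0, move R, go to p0
p0 | 0[0]01001   read 0 → write 0, move R, go to p0
p0 | 00[0]1001   read 0 → write 0, move R, go to p0
p0 | 000[1]001   read 1 → write ., move R, go to p2
p2 | 000.[0]01   read 0 → write 1, move L, go to p0
p0 | 000[.]101   read . → write 0, move L, go to p0
p0 | 00[0]0101   read 0 → write 0, move R, go to p0
p0 | 000[0]101   read 0 → write 0, move R, go to p0
p0 | 0000[1]01   read 1 → write ., move R, go to p2
p2 | 0000.[0]1   read 0 → write 1, move L, go to p0
p0 | 0000[.]11   read . → write 0, move L, go to p0
p0 | 000[0]011   read 0 → write 0, move R, go to p0
p0 | 0000[0]11   read 0 → write 0, move R, go to p0
p0 | 00000[1]1   read 1 → write ., move R, go to p2
p2 | 00000.[1]
After 14 steps: state p2, head at 6, tape 00000.1.

state p2, head at 6, tape 00000.1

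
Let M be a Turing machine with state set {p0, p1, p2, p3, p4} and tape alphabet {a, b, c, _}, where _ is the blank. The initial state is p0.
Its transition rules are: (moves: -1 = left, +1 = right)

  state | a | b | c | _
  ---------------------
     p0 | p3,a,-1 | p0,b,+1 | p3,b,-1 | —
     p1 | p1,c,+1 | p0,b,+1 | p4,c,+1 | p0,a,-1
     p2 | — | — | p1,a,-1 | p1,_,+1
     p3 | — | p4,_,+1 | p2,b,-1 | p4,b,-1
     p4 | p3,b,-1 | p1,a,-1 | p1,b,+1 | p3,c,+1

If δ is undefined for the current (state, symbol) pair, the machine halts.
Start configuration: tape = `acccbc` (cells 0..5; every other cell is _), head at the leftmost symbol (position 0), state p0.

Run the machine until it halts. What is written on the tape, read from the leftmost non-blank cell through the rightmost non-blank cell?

aabbaccbc

state=p0 head=0 tape=____[a]cccbc   (p0,a)→(p3,a,-1)
state=p3 head=-1 tape=___[_]acccbc   (p3,_)→(p4,b,-1)
state=p4 head=-2 tape=__[_]bacccbc   (p4,_)→(p3,c,+1)
state=p3 head=-1 tape=__c[b]acccbc   (p3,b)→(p4,_,+1)
state=p4 head=0 tape=__c_[a]cccbc   (p4,a)→(p3,b,-1)
state=p3 head=-1 tape=__c[_]bcccbc   (p3,_)→(p4,b,-1)
state=p4 head=-2 tape=__[c]bbcccbc   (p4,c)→(p1,b,+1)
state=p1 head=-1 tape=__b[b]bcccbc   (p1,b)→(p0,b,+1)
state=p0 head=0 tape=__bb[b]cccbc   (p0,b)→(p0,b,+1)
state=p0 head=1 tape=__bbb[c]ccbc   (p0,c)→(p3,b,-1)
state=p3 head=0 tape=__bb[b]bccbc   (p3,b)→(p4,_,+1)
state=p4 head=1 tape=__bb_[b]ccbc   (p4,b)→(p1,a,-1)
state=p1 head=0 tape=__bb[_]accbc   (p1,_)→(p0,a,-1)
state=p0 head=-1 tape=__b[b]aaccbc   (p0,b)→(p0,b,+1)
state=p0 head=0 tape=__bb[a]accbc   (p0,a)→(p3,a,-1)
state=p3 head=-1 tape=__b[b]aaccbc   (p3,b)→(p4,_,+1)
state=p4 head=0 tape=__b_[a]accbc   (p4,a)→(p3,b,-1)
state=p3 head=-1 tape=__b[_]baccbc   (p3,_)→(p4,b,-1)
state=p4 head=-2 tape=__[b]bbaccbc   (p4,b)→(p1,a,-1)
state=p1 head=-3 tape=_[_]abbaccbc   (p1,_)→(p0,a,-1)
state=p0 head=-4 tape=[_]aabbaccbc
The non-blank tape span at halt is aabbaccbc.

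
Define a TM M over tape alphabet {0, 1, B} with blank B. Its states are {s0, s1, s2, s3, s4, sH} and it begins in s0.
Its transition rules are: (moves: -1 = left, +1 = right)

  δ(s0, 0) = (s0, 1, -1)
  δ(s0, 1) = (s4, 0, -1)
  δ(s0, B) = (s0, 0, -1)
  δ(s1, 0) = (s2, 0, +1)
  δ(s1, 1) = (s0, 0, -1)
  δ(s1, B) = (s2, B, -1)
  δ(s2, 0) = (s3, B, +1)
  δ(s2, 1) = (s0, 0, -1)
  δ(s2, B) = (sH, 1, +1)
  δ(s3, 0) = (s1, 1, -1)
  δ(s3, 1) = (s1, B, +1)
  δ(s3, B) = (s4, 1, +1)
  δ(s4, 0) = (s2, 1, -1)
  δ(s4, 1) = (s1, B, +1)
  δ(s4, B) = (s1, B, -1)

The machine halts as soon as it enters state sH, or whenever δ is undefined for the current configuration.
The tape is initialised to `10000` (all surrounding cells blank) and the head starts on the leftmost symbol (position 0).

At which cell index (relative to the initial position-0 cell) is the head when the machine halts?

-2

s0 | BBB[1]0000   read 1 → write 0, move -1, go to s4
s4 | BB[B]00000   read B → write B, move -1, go to s1
s1 | B[B]B00000   read B → write B, move -1, go to s2
s2 | [B]BB00000   read B → write 1, move +1, go to sH
sH | 1[B]B00000
At halt the head is at cell -2.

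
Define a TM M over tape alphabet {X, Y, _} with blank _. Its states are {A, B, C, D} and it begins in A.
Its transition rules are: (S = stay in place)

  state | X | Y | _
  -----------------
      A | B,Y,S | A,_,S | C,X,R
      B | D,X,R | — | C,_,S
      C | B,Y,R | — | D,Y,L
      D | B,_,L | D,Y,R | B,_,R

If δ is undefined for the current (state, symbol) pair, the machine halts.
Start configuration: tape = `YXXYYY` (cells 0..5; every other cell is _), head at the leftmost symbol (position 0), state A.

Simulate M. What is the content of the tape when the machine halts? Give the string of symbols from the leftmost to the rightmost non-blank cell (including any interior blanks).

XYXYYY_Y

state=A head=0 tape=[Y]XXYYY__   (A,Y)→(A,_,S)
state=A head=0 tape=[_]XXYYY__   (A,_)→(C,X,R)
state=C head=1 tape=X[X]XYYY__   (C,X)→(B,Y,R)
state=B head=2 tape=XY[X]YYY__   (B,X)→(D,X,R)
state=D head=3 tape=XYX[Y]YY__   (D,Y)→(D,Y,R)
state=D head=4 tape=XYXY[Y]Y__   (D,Y)→(D,Y,R)
state=D head=5 tape=XYXYY[Y]__   (D,Y)→(D,Y,R)
state=D head=6 tape=XYXYYY[_]_   (D,_)→(B,_,R)
state=B head=7 tape=XYXYYY_[_]   (B,_)→(C,_,S)
state=C head=7 tape=XYXYYY_[_]   (C,_)→(D,Y,L)
state=D head=6 tape=XYXYYY[_]Y   (D,_)→(B,_,R)
state=B head=7 tape=XYXYYY_[Y]
The non-blank tape span at halt is XYXYYY_Y.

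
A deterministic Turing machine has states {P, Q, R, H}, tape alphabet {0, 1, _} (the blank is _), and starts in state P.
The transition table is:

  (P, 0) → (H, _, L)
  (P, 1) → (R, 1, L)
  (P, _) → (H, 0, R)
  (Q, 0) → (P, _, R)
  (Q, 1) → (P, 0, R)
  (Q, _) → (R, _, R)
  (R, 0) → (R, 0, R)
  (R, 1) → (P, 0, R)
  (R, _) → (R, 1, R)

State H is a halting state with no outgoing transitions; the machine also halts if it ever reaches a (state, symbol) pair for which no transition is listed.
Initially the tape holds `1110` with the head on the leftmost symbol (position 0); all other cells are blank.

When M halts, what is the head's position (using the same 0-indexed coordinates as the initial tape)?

2

state=P head=0 tape=_[1]110   (P,1)→(R,1,L)
state=R head=-1 tape=[_]1110   (R,_)→(R,1,R)
state=R head=0 tape=1[1]110   (R,1)→(P,0,R)
state=P head=1 tape=10[1]10   (P,1)→(R,1,L)
state=R head=0 tape=1[0]110   (R,0)→(R,0,R)
state=R head=1 tape=10[1]10   (R,1)→(P,0,R)
state=P head=2 tape=100[1]0   (P,1)→(R,1,L)
state=R head=1 tape=10[0]10   (R,0)→(R,0,R)
state=R head=2 tape=100[1]0   (R,1)→(P,0,R)
state=P head=3 tape=1000[0]   (P,0)→(H,_,L)
state=H head=2 tape=100[0]_
At halt the head is at cell 2.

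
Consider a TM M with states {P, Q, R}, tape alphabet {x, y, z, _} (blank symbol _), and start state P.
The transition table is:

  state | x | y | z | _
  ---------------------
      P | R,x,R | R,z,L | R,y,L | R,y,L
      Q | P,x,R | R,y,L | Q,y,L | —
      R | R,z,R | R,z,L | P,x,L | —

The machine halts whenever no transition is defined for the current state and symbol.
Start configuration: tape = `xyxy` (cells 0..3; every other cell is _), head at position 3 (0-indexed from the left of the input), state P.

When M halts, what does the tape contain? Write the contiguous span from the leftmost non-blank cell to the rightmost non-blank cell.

yxyx

state=P head=3 tape=_xyx[y]   (P,y)→(R,z,L)
state=R head=2 tape=_xy[x]z   (R,x)→(R,z,R)
state=R head=3 tape=_xyz[z]   (R,z)→(P,x,L)
state=P head=2 tape=_xy[z]x   (P,z)→(R,y,L)
state=R head=1 tape=_x[y]yx   (R,y)→(R,z,L)
state=R head=0 tape=_[x]zyx   (R,x)→(R,z,R)
state=R head=1 tape=_z[z]yx   (R,z)→(P,x,L)
state=P head=0 tape=_[z]xyx   (P,z)→(R,y,L)
state=R head=-1 tape=[_]yxyx
The non-blank tape span at halt is yxyx.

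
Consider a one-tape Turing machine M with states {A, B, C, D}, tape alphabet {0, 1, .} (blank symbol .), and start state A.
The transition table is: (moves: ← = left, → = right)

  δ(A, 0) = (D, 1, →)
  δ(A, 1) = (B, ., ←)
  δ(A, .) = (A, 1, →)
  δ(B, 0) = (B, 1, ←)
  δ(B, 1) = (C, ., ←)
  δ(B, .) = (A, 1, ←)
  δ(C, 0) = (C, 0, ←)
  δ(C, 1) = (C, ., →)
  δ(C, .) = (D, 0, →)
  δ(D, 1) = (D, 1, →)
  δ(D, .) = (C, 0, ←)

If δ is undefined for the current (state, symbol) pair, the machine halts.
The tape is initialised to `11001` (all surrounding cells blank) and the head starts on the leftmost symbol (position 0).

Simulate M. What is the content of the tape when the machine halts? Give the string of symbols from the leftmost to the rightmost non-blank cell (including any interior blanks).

state=A head=0 tape=....[1]1001   (A,1)→(B,.,←)
state=B head=-1 tape=...[.].1001   (B,.)→(A,1,←)
state=A head=-2 tape=..[.]1.1001   (A,.)→(A,1,→)
state=A head=-1 tape=..1[1].1001   (A,1)→(B,.,←)
state=B head=-2 tape=..[1]..1001   (B,1)→(C,.,←)
state=C head=-3 tape=.[.]...1001   (C,.)→(D,0,→)
state=D head=-2 tape=.0[.]..1001   (D,.)→(C,0,←)
state=C head=-3 tape=.[0]0..1001   (C,0)→(C,0,←)
state=C head=-4 tape=[.]00..1001   (C,.)→(D,0,→)
state=D head=-3 tape=0[0]0..1001
The non-blank tape span at halt is 000..1001.

000..1001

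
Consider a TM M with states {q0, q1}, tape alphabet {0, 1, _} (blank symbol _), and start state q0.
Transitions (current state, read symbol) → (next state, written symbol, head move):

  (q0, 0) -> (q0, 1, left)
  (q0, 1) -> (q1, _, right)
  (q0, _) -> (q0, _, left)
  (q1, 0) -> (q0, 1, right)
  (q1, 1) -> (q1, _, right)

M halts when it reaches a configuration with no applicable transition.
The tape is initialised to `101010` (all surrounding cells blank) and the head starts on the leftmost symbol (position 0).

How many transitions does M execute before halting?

state=q0 head=0 tape=[1]01010_   (q0,1)→(q1,_,right)
state=q1 head=1 tape=_[0]1010_   (q1,0)→(q0,1,right)
state=q0 head=2 tape=_1[1]010_   (q0,1)→(q1,_,right)
state=q1 head=3 tape=_1_[0]10_   (q1,0)→(q0,1,right)
state=q0 head=4 tape=_1_1[1]0_   (q0,1)→(q1,_,right)
state=q1 head=5 tape=_1_1_[0]_   (q1,0)→(q0,1,right)
state=q0 head=6 tape=_1_1_1[_]   (q0,_)→(q0,_,left)
state=q0 head=5 tape=_1_1_[1]_   (q0,1)→(q1,_,right)
state=q1 head=6 tape=_1_1__[_]
M halts after 8 transitions.

8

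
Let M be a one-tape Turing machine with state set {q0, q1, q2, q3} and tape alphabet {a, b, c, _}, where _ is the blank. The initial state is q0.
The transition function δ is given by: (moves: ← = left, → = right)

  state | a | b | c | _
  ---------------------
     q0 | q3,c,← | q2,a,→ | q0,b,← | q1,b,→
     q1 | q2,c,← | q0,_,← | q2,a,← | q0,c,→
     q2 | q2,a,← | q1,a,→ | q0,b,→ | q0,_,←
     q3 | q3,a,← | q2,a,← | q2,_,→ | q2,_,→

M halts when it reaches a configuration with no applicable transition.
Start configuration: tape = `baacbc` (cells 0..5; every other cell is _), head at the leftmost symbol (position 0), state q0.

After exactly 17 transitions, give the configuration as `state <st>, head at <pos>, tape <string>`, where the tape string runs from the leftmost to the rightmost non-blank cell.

q0 | ___[b]aacbc   read b → write a, move →, go to q2
q2 | ___a[a]acbc   read a → write a, move ←, go to q2
q2 | ___[a]aacbc   read a → write a, move ←, go to q2
q2 | __[_]aaacbc   read _ → write _, move ←, go to q0
q0 | _[_]_aaacbc   read _ → write b, move →, go to q1
q1 | _b[_]aaacbc   read _ → write c, move →, go to q0
q0 | _bc[a]aacbc   read a → write c, move ←, go to q3
q3 | _b[c]caacbc   read c → write _, move →, go to q2
q2 | _b_[c]aacbc   read c → write b, move →, go to q0
q0 | _b_b[a]acbc   read a → write c, move ←, go to q3
q3 | _b_[b]cacbc   read b → write a, move ←, go to q2
q2 | _b[_]acacbc   read _ → write _, move ←, go to q0
q0 | _[b]_acacbc   read b → write a, move →, go to q2
q2 | _a[_]acacbc   read _ → write _, move ←, go to q0
q0 | _[a]_acacbc   read a → write c, move ←, go to q3
q3 | [_]c_acacbc   read _ → write _, move →, go to q2
q2 | _[c]_acacbc   read c → write b, move →, go to q0
q0 | _b[_]acacbc
After 17 steps: state q0, head at -1, tape b_acacbc.

state q0, head at -1, tape b_acacbc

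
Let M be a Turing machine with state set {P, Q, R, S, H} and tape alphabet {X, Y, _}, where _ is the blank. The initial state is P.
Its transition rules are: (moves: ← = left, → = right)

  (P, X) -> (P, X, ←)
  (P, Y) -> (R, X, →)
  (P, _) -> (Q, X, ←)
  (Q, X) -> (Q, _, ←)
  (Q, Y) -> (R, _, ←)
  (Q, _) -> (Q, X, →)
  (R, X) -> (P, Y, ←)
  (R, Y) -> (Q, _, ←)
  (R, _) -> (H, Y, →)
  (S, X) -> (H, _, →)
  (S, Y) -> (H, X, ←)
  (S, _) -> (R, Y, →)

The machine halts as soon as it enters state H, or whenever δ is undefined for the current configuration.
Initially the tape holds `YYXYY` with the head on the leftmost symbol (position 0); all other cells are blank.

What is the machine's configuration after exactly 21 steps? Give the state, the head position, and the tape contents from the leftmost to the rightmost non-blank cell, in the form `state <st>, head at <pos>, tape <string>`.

P | ___[Y]YXYY   read Y → write X, move →, go to R
R | ___X[Y]XYY   read Y → write _, move ←, go to Q
Q | ___[X]_XYY   read X → write _, move ←, go to Q
Q | __[_]__XYY   read _ → write X, move →, go to Q
Q | __X[_]_XYY   read _ → write X, move →, go to Q
Q | __XX[_]XYY   read _ → write X, move →, go to Q
Q | __XXX[X]YY   read X → write _, move ←, go to Q
Q | __XX[X]_YY   read X → write _, move ←, go to Q
Q | __X[X]__YY   read X → write _, move ←, go to Q
Q | __[X]___YY   read X → write _, move ←, go to Q
Q | _[_]____YY   read _ → write X, move →, go to Q
Q | _X[_]___YY   read _ → write X, move →, go to Q
Q | _XX[_]__YY   read _ → write X, move →, go to Q
Q | _XXX[_]_YY   read _ → write X, move →, go to Q
Q | _XXXX[_]YY   read _ → write X, move →, go to Q
Q | _XXXXX[Y]Y   read Y → write _, move ←, go to R
R | _XXXX[X]_Y   read X → write Y, move ←, go to P
P | _XXX[X]Y_Y   read X → write X, move ←, go to P
P | _XX[X]XY_Y   read X → write X, move ←, go to P
P | _X[X]XXY_Y   read X → write X, move ←, go to P
P | _[X]XXXY_Y   read X → write X, move ←, go to P
P | [_]XXXXY_Y
After 21 steps: state P, head at -3, tape XXXXY_Y.

state P, head at -3, tape XXXXY_Y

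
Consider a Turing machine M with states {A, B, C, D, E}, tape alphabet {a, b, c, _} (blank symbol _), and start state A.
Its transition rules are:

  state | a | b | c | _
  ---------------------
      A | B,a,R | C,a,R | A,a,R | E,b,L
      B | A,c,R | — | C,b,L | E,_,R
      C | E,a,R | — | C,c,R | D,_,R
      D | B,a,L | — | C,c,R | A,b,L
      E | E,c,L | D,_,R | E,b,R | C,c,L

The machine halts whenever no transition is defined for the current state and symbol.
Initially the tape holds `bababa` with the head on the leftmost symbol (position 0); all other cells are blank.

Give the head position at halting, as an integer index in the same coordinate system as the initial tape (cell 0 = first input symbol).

state=A head=0 tape=[b]ababa   (A,b)→(C,a,R)
state=C head=1 tape=a[a]baba   (C,a)→(E,a,R)
state=E head=2 tape=aa[b]aba   (E,b)→(D,_,R)
state=D head=3 tape=aa_[a]ba   (D,a)→(B,a,L)
state=B head=2 tape=aa[_]aba   (B,_)→(E,_,R)
state=E head=3 tape=aa_[a]ba   (E,a)→(E,c,L)
state=E head=2 tape=aa[_]cba   (E,_)→(C,c,L)
state=C head=1 tape=a[a]ccba   (C,a)→(E,a,R)
state=E head=2 tape=aa[c]cba   (E,c)→(E,b,R)
state=E head=3 tape=aab[c]ba   (E,c)→(E,b,R)
state=E head=4 tape=aabb[b]a   (E,b)→(D,_,R)
state=D head=5 tape=aabb_[a]   (D,a)→(B,a,L)
state=B head=4 tape=aabb[_]a   (B,_)→(E,_,R)
state=E head=5 tape=aabb_[a]   (E,a)→(E,c,L)
state=E head=4 tape=aabb[_]c   (E,_)→(C,c,L)
state=C head=3 tape=aab[b]cc
At halt the head is at cell 3.

3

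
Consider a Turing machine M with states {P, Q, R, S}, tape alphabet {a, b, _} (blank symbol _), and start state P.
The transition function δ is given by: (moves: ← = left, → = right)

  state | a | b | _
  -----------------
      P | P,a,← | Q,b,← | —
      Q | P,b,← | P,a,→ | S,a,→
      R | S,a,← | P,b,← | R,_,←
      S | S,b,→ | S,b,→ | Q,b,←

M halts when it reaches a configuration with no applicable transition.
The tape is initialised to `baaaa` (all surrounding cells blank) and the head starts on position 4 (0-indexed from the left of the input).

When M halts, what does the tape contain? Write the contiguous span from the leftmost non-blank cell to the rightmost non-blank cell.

state=P head=4 tape=__baaa[a]_   (P,a)→(P,a,←)
state=P head=3 tape=__baa[a]a_   (P,a)→(P,a,←)
state=P head=2 tape=__ba[a]aa_   (P,a)→(P,a,←)
state=P head=1 tape=__b[a]aaa_   (P,a)→(P,a,←)
state=P head=0 tape=__[b]aaaa_   (P,b)→(Q,b,←)
state=Q head=-1 tape=_[_]baaaa_   (Q,_)→(S,a,→)
state=S head=0 tape=_a[b]aaaa_   (S,b)→(S,b,→)
state=S head=1 tape=_ab[a]aaa_   (S,a)→(S,b,→)
state=S head=2 tape=_abb[a]aa_   (S,a)→(S,b,→)
state=S head=3 tape=_abbb[a]a_   (S,a)→(S,b,→)
state=S head=4 tape=_abbbb[a]_   (S,a)→(S,b,→)
state=S head=5 tape=_abbbbb[_]   (S,_)→(Q,b,←)
state=Q head=4 tape=_abbbb[b]b   (Q,b)→(P,a,→)
state=P head=5 tape=_abbbba[b]   (P,b)→(Q,b,←)
state=Q head=4 tape=_abbbb[a]b   (Q,a)→(P,b,←)
state=P head=3 tape=_abbb[b]bb   (P,b)→(Q,b,←)
state=Q head=2 tape=_abb[b]bbb   (Q,b)→(P,a,→)
state=P head=3 tape=_abba[b]bb   (P,b)→(Q,b,←)
state=Q head=2 tape=_abb[a]bbb   (Q,a)→(P,b,←)
state=P head=1 tape=_ab[b]bbbb   (P,b)→(Q,b,←)
state=Q head=0 tape=_a[b]bbbbb   (Q,b)→(P,a,→)
state=P head=1 tape=_aa[b]bbbb   (P,b)→(Q,b,←)
state=Q head=0 tape=_a[a]bbbbb   (Q,a)→(P,b,←)
state=P head=-1 tape=_[a]bbbbbb   (P,a)→(P,a,←)
state=P head=-2 tape=[_]abbbbbb
The non-blank tape span at halt is abbbbbb.

abbbbbb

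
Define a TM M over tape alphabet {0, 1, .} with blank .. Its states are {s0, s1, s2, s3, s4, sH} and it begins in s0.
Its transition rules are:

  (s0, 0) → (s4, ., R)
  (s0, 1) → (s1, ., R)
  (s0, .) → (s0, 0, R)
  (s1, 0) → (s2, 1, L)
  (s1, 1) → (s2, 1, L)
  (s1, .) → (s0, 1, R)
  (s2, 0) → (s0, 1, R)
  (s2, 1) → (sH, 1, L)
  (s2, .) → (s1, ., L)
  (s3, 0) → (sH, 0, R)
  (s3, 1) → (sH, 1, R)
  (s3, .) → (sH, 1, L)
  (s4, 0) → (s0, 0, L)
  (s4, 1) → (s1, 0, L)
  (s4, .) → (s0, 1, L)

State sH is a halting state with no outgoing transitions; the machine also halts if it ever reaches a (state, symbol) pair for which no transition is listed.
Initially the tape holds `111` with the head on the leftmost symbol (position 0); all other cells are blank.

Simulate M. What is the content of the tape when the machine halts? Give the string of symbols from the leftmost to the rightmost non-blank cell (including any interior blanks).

11.1

s0 | ..[1]11   read 1 → write ., move R, go to s1
s1 | ...[1]1   read 1 → write 1, move L, go to s2
s2 | ..[.]11   read . → write ., move L, go to s1
s1 | .[.].11   read . → write 1, move R, go to s0
s0 | .1[.]11   read . → write 0, move R, go to s0
s0 | .10[1]1   read 1 → write ., move R, go to s1
s1 | .10.[1]   read 1 → write 1, move L, go to s2
s2 | .10[.]1   read . → write ., move L, go to s1
s1 | .1[0].1   read 0 → write 1, move L, go to s2
s2 | .[1]1.1   read 1 → write 1, move L, go to sH
sH | [.]11.1
The non-blank tape span at halt is 11.1.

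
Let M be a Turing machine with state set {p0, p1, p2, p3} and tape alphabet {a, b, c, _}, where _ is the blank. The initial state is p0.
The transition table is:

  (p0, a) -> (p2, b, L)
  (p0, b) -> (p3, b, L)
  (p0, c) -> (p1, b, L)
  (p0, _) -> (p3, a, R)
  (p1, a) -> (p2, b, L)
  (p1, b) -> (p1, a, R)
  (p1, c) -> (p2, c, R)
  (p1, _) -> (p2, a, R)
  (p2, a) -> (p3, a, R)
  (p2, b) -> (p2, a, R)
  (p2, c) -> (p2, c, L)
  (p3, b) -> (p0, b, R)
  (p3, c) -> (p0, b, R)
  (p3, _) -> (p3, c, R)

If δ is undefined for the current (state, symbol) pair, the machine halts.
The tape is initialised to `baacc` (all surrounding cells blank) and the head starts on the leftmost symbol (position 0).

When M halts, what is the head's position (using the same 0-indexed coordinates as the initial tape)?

p0 | _[b]aacc__   read b → write b, move L, go to p3
p3 | [_]baacc__   read _ → write c, move R, go to p3
p3 | c[b]aacc__   read b → write b, move R, go to p0
p0 | cb[a]acc__   read a → write b, move L, go to p2
p2 | c[b]bacc__   read b → write a, move R, go to p2
p2 | ca[b]acc__   read b → write a, move R, go to p2
p2 | caa[a]cc__   read a → write a, move R, go to p3
p3 | caaa[c]c__   read c → write b, move R, go to p0
p0 | caaab[c]__   read c → write b, move L, go to p1
p1 | caaa[b]b__   read b → write a, move R, go to p1
p1 | caaaa[b]__   read b → write a, move R, go to p1
p1 | caaaaa[_]_   read _ → write a, move R, go to p2
p2 | caaaaaa[_]
At halt the head is at cell 6.

6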